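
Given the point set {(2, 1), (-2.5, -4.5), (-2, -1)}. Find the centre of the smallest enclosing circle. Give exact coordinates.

Call the three points A, B, C in the order given.
Side lengths²: AB² = 50.5, AC² = 20, BC² = 12.5.
Since AB² = 50.5 ≥ 20 + 12.5 = 32.5, the angle opposite AB is not acute, so the smallest enclosing circle has AB as diameter.
Centre = midpoint of AB = (-0.25, -1.75), r² = 50.5/4 = 12.625.
Centre = (-0.25, -1.75).

(-0.25, -1.75)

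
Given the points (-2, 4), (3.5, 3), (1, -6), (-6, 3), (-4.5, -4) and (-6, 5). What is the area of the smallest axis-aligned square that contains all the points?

The bounding box has width 9.5 and height 11.
An axis-aligned square enclosing the set must have side ≥ max(width, height).
So the minimum side is max(9.5, 11) = 11.
Area = 11² = 121.

121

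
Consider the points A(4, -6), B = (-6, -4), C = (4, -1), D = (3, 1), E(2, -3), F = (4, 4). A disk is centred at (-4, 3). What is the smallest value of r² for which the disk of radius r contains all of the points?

The required radius is the distance from (-4, 3) to the farthest point.
Squared distances: 145, 53, 80, 53, 72, 65.
Maximum is 145, attained at A.

145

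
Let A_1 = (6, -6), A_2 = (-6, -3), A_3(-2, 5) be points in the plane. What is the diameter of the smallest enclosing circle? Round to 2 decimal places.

Side lengths²: A_1A_2² = 153, A_1A_3² = 185, A_2A_3² = 80.
Since A_1A_3² = 185 < 153 + 80 = 233, the triangle is acute, so the smallest enclosing circle is the circumcircle.
Circumcentre = (7/9, -25/18), r² = 15725/324.
Diameter = 2r = 2√(15725/324) ≈ 13.93.

13.93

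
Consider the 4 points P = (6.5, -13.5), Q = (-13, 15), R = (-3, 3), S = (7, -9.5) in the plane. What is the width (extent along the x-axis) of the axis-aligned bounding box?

max x = 7, min x = -13, so width = 20.

20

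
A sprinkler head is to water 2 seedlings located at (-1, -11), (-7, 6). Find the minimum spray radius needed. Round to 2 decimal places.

9.01

The smallest circle enclosing two points has them as diameter endpoints.
Centre = midpoint = (-4, -2.5); r² = |(-1, -11)−(-7, 6)|²/4 = 325/4 = 81.25.
r = √(81.25) ≈ 9.01.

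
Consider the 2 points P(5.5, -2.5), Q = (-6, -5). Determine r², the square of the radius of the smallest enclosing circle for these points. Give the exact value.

34.625

The smallest circle enclosing two points has them as diameter endpoints.
Centre = midpoint = (-0.25, -3.75); r² = |PQ|²/4 = 138.5/4 = 34.625.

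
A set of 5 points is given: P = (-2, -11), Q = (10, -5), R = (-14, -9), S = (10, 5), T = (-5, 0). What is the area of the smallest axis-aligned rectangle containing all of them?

x ranges over [-14, 10], width 24.
y ranges over [-11, 5], height 16.
Area = 24 × 16 = 384.

384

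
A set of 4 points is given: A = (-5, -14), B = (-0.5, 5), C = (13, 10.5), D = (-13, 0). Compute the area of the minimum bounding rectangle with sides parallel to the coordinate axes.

637

x ranges over [-13, 13], width 26.
y ranges over [-14, 10.5], height 24.5.
Area = 26 × 24.5 = 637.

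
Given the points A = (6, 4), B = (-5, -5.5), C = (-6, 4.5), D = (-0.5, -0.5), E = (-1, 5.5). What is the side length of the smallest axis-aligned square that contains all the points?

12

The bounding box has width 12 and height 11.
An axis-aligned square enclosing the set must have side ≥ max(width, height).
So the minimum side is max(12, 11) = 12.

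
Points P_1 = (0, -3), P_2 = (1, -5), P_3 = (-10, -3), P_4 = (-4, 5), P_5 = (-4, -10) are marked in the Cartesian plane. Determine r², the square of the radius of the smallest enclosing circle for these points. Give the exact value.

A smallest enclosing disk is always determined by at most three of the input points on its boundary.
The farthest pair is P_4–P_5 with squared distance 225. The circle on this segment as diameter has centre (-4, -2.5) and r² = 225/4 = 56.25.
Check P_1: distance² to centre = 16.25 ≤ 56.25, so it lies inside.
All remaining points lie in this disk, and no smaller disk contains both endpoints, so this is the minimum enclosing circle.

56.25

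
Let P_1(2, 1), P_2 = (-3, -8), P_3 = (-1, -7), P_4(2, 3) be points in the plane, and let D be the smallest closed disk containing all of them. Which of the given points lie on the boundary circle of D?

P_2, P_4

The minimum enclosing circle of a finite set is fixed by two of the points (as a diameter) or three (as a circumcircle).
The farthest pair is P_2–P_4 with squared distance 146. The circle on this segment as diameter has centre (-0.5, -2.5) and r² = 146/4 = 36.5.
Check P_1: distance² to centre = 18.5 ≤ 36.5, so it lies inside.
All remaining points lie in this disk, and no smaller disk contains both endpoints, so this is the minimum enclosing circle.
The points at distance exactly r from the centre are P_2, P_4 — 2 points.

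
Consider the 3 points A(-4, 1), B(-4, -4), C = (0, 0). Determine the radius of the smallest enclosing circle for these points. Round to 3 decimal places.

2.915

Side lengths²: AB² = 25, AC² = 17, BC² = 32.
Since BC² = 32 < 25 + 17 = 42, the triangle is acute, so the smallest enclosing circle is the circumcircle.
Circumcentre = (-2.5, -1.5), r² = 8.5.
r = √(8.5) ≈ 2.915.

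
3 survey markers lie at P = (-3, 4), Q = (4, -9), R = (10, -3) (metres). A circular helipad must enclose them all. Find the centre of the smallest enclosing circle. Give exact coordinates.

Side lengths²: PQ² = 218, PR² = 218, QR² = 72.
Since PR² = 218 < 218 + 72 = 290, the triangle is acute, so the smallest enclosing circle is the circumcircle.
Circumcentre = (2.45, -1.45), r² = 59.405.
Centre = (2.45, -1.45).

(2.45, -1.45)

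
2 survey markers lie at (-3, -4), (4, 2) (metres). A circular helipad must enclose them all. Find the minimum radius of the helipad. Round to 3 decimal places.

4.610

The smallest circle enclosing two points has them as diameter endpoints.
Centre = midpoint = (0.5, -1); r² = |(-3, -4)−(4, 2)|²/4 = 85/4 = 21.25.
r = √(21.25) ≈ 4.610.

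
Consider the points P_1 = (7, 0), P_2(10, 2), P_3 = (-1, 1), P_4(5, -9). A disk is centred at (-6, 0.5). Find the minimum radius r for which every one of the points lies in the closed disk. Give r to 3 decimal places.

The required radius is the distance from (-6, 0.5) to the farthest point.
Squared distances: 169.25, 258.25, 25.25, 211.25.
Maximum is 258.25, attained at P_2.
r = √(258.25) ≈ 16.070.

16.070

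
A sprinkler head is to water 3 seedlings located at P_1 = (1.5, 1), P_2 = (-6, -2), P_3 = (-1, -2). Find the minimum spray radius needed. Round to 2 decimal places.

Side lengths²: P_1P_2² = 65.25, P_1P_3² = 15.25, P_2P_3² = 25.
Since P_1P_2² = 65.25 ≥ 25 + 15.25 = 40.25, the angle opposite P_1P_2 is not acute, so the smallest enclosing circle has P_1P_2 as diameter.
Centre = midpoint of P_1P_2 = (-2.25, -0.5), r² = 65.25/4 = 16.3125.
r = √(16.3125) ≈ 4.04.

4.04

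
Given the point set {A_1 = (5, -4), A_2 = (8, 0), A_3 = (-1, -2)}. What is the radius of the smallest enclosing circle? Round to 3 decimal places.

4.610

Side lengths²: A_1A_2² = 25, A_1A_3² = 40, A_2A_3² = 85.
Since A_2A_3² = 85 ≥ 40 + 25 = 65, the angle opposite A_2A_3 is not acute, so the smallest enclosing circle has A_2A_3 as diameter.
Centre = midpoint of A_2A_3 = (3.5, -1), r² = 85/4 = 21.25.
r = √(21.25) ≈ 4.610.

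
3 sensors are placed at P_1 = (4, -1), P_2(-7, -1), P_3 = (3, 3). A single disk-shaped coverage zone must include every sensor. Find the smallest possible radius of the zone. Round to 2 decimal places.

5.55

Side lengths²: P_1P_2² = 121, P_1P_3² = 17, P_2P_3² = 116.
Since P_1P_2² = 121 < 116 + 17 = 133, the triangle is acute, so the smallest enclosing circle is the circumcircle.
Circumcentre = (-1.5, -0.25), r² = 30.8125.
r = √(30.8125) ≈ 5.55.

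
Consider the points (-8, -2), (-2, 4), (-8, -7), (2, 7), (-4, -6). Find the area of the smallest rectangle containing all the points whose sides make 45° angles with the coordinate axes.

In coordinates u = x + y, v = x − y the rectangle is axis-aligned; the map (x,y)→(u,v) scales areas by 2.
u-values: -10, 2, -15, 9, -10; range = 9 − (-15) = 24.
v-values: -6, -6, -1, -5, 2; range = 2 − (-6) = 8.
Area = (24 × 8) / 2 = 96.

96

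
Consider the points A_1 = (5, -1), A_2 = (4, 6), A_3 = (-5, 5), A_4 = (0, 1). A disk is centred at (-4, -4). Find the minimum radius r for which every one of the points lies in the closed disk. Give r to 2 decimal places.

12.81

The required radius is the distance from (-4, -4) to the farthest point.
Squared distances: 90, 164, 82, 41.
Maximum is 164, attained at A_2.
r = √164 ≈ 12.81.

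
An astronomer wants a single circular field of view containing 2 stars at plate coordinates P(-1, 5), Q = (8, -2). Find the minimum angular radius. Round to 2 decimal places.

5.70

The smallest circle enclosing two points has them as diameter endpoints.
Centre = midpoint = (3.5, 1.5); r² = |PQ|²/4 = 130/4 = 32.5.
r = √(32.5) ≈ 5.70.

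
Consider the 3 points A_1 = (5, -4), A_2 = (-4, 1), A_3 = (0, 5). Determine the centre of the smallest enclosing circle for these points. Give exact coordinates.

(17/14, -3/14)

Side lengths²: A_1A_2² = 106, A_1A_3² = 106, A_2A_3² = 32.
Since A_1A_3² = 106 < 106 + 32 = 138, the triangle is acute, so the smallest enclosing circle is the circumcircle.
Circumcentre = (17/14, -3/14), r² = 2809/98.
Centre = (17/14, -3/14).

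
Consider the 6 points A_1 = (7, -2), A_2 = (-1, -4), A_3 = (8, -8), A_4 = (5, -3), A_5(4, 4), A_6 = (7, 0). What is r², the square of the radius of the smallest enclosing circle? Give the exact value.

43165/1058

The minimum enclosing circle is determined by three boundary points: A_2, A_3, A_5.
Their circumcentre is (237/46, -105/46) with r² = 43165/1058.
The farthest remaining point A_6 is at distance² 9125/1058 ≤ 43165/1058.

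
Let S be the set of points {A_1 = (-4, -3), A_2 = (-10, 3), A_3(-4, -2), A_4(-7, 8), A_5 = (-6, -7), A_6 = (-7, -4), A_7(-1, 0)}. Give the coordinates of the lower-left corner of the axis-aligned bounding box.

x-range [-10, -1], y-range [-7, 8].
The lower-left corner is (-10, -7).

(-10, -7)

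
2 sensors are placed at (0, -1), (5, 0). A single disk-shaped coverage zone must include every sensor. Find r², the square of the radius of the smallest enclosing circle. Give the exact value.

The smallest circle enclosing two points has them as diameter endpoints.
Centre = midpoint = (2.5, -0.5); r² = |(0, -1)−(5, 0)|²/4 = 26/4 = 6.5.

6.5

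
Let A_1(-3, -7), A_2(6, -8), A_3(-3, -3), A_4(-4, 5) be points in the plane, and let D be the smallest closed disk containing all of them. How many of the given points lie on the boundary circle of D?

The minimum enclosing circle of a finite set is fixed by two of the points (as a diameter) or three (as a circumcircle).
The farthest pair is A_2–A_4 with squared distance 269. The circle on this segment as diameter has centre (1, -1.5) and r² = 269/4 = 67.25.
Check A_1: distance² to centre = 46.25 ≤ 67.25, so it lies inside.
All remaining points lie in this disk, and no smaller disk contains both endpoints, so this is the minimum enclosing circle.
The points at distance exactly r from the centre are A_2, A_4 — 2 points.

2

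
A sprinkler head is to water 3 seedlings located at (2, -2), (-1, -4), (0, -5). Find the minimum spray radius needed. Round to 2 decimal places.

1.84

Call the three points A, B, C in the order given.
Side lengths²: AB² = 13, AC² = 13, BC² = 2.
Since AC² = 13 < 13 + 2 = 15, the triangle is acute, so the smallest enclosing circle is the circumcircle.
Circumcentre = (0.7, -3.3), r² = 3.38.
r = √(3.38) ≈ 1.84.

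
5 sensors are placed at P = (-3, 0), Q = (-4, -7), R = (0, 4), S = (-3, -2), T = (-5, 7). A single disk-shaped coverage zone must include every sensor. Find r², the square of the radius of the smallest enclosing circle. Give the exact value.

49.25

A smallest enclosing disk is always determined by at most three of the input points on its boundary.
The farthest pair is Q–T with squared distance 197. The circle on this segment as diameter has centre (-4.5, 0) and r² = 197/4 = 49.25.
Check P: distance² to centre = 2.25 ≤ 49.25, so it lies inside.
All remaining points lie in this disk, and no smaller disk contains both endpoints, so this is the minimum enclosing circle.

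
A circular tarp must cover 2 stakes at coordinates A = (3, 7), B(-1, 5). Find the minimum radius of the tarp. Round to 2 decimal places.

2.24

The smallest circle enclosing two points has them as diameter endpoints.
Centre = midpoint = (1, 6); r² = |AB|²/4 = 20/4 = 5.
r = √5 ≈ 2.24.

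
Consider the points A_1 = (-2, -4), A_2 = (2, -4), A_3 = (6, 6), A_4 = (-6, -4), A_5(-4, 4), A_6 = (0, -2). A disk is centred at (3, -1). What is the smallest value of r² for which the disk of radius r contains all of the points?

The required radius is the distance from (3, -1) to the farthest point.
Squared distances: 34, 10, 58, 90, 74, 10.
Maximum is 90, attained at A_4.

90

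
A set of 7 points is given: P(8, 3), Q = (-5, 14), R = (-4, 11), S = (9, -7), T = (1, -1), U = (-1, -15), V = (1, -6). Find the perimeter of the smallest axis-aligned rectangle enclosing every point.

Width = max x − min x = 9 − (-5) = 14.
Height = max y − min y = 14 − (-15) = 29.
Perimeter = 2(14 + 29) = 86.

86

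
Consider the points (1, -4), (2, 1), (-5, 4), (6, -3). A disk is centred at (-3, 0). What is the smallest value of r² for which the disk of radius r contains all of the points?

90

The required radius is the distance from (-3, 0) to the farthest point.
Squared distances: 32, 26, 20, 90.
Maximum is 90, attained at (6, -3).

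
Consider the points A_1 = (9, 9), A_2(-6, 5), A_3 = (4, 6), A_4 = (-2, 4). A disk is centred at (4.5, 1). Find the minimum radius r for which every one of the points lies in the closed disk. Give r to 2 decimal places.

The required radius is the distance from (4.5, 1) to the farthest point.
Squared distances: 84.25, 126.25, 25.25, 51.25.
Maximum is 126.25, attained at A_2.
r = √(126.25) ≈ 11.24.

11.24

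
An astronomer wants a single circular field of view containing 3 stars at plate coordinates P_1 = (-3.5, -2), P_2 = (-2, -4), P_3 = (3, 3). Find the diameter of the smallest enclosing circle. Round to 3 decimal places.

8.602

Side lengths²: P_1P_2² = 6.25, P_1P_3² = 67.25, P_2P_3² = 74.
Since P_2P_3² = 74 ≥ 67.25 + 6.25 = 73.5, the angle opposite P_2P_3 is not acute, so the smallest enclosing circle has P_2P_3 as diameter.
Centre = midpoint of P_2P_3 = (0.5, -0.5), r² = 74/4 = 18.5.
Diameter = 2r = 2√(18.5) ≈ 8.602.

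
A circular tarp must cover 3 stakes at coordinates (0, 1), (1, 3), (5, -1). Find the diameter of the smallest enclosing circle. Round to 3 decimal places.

5.676

Call the three points A, B, C in the order given.
Side lengths²: AB² = 5, AC² = 29, BC² = 32.
Since BC² = 32 < 29 + 5 = 34, the triangle is acute, so the smallest enclosing circle is the circumcircle.
Circumcentre = (17/6, 5/6), r² = 145/18.
Diameter = 2r = 2√(145/18) ≈ 5.676.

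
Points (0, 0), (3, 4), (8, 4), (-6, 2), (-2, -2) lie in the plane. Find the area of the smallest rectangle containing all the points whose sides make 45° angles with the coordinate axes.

96

In coordinates u = x + y, v = x − y the rectangle is axis-aligned; the map (x,y)→(u,v) scales areas by 2.
u-values: 0, 7, 12, -4, -4; range = 12 − (-4) = 16.
v-values: 0, -1, 4, -8, 0; range = 4 − (-8) = 12.
Area = (16 × 12) / 2 = 96.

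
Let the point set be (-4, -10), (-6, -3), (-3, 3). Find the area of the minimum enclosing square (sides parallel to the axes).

169

The bounding box has width 3 and height 13.
An axis-aligned square enclosing the set must have side ≥ max(width, height).
So the minimum side is max(3, 13) = 13.
Area = 13² = 169.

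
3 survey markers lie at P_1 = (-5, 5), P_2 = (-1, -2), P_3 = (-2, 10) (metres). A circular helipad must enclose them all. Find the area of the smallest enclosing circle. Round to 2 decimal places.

Side lengths²: P_1P_2² = 65, P_1P_3² = 34, P_2P_3² = 145.
Since P_2P_3² = 145 ≥ 65 + 34 = 99, the angle opposite P_2P_3 is not acute, so the smallest enclosing circle has P_2P_3 as diameter.
Centre = midpoint of P_2P_3 = (-1.5, 4), r² = 145/4 = 36.25.
Area = π·r² = π·36.25 ≈ 113.88.

113.88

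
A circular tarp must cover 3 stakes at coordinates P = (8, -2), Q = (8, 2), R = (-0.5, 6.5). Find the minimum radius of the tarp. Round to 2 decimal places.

6.01

Side lengths²: PQ² = 16, PR² = 144.5, QR² = 92.5.
Since PR² = 144.5 ≥ 92.5 + 16 = 108.5, the angle opposite PR is not acute, so the smallest enclosing circle has PR as diameter.
Centre = midpoint of PR = (3.75, 2.25), r² = 144.5/4 = 36.125.
r = √(36.125) ≈ 6.01.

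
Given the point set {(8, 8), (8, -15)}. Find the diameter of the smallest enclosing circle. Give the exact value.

The smallest circle enclosing two points has them as diameter endpoints.
Centre = midpoint = (8, -3.5); r² = |(8, 8)−(8, -15)|²/4 = 529/4 = 132.25.
Diameter = 2r = 2√(132.25) = 23.

23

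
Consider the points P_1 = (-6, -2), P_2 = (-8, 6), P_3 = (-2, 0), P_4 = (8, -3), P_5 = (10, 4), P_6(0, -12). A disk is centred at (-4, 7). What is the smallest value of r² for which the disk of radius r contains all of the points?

The required radius is the distance from (-4, 7) to the farthest point.
Squared distances: 85, 17, 53, 244, 205, 377.
Maximum is 377, attained at P_6.

377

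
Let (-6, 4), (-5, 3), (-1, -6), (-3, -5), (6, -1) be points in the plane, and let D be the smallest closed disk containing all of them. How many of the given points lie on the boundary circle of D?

The minimum enclosing circle of a finite set is fixed by two of the points (as a diameter) or three (as a circumcircle).
The minimum enclosing circle is determined by three boundary points: (-6, 4), (-1, -6), (6, -1).
Their circumcentre is (-15/38, 21/38) with r² = 31265/722.
The farthest remaining point (-3, -5) is at distance² 27161/722 ≤ 31265/722.
The points at distance exactly r from the centre are (-6, 4), (-1, -6), (6, -1) — 3 points.

3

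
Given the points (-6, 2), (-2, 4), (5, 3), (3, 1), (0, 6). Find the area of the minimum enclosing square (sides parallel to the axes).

The bounding box has width 11 and height 5.
An axis-aligned square enclosing the set must have side ≥ max(width, height).
So the minimum side is max(11, 5) = 11.
Area = 11² = 121.

121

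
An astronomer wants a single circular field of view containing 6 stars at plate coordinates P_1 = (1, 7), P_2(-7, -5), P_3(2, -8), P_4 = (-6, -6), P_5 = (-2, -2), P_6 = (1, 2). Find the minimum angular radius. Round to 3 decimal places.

The minimum enclosing circle is determined by three boundary points: P_1, P_2, P_3.
Their circumcentre is (-6/11, -7/11) with r² = 7345/121.
The farthest remaining point P_4 is at distance² 7081/121 ≤ 7345/121.
r = √(7345/121) ≈ 7.791.

7.791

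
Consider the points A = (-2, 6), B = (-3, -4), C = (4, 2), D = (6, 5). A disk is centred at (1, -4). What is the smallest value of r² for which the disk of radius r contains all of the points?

The required radius is the distance from (1, -4) to the farthest point.
Squared distances: 109, 16, 45, 106.
Maximum is 109, attained at A.

109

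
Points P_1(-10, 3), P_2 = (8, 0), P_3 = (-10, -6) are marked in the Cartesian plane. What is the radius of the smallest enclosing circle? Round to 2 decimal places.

Side lengths²: P_1P_2² = 333, P_1P_3² = 81, P_2P_3² = 360.
Since P_2P_3² = 360 < 333 + 81 = 414, the triangle is acute, so the smallest enclosing circle is the circumcircle.
Circumcentre = (-1.5, -1.5), r² = 92.5.
r = √(92.5) ≈ 9.62.

9.62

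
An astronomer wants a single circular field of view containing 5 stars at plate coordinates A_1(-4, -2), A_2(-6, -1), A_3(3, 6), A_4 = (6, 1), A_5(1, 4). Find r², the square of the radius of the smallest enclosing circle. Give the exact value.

40885/1089

The minimum enclosing circle is determined by three boundary points: A_2, A_3, A_4.
Their circumcentre is (-4/33, 8/11) with r² = 40885/1089.
The farthest remaining point A_1 is at distance² 24484/1089 ≤ 40885/1089.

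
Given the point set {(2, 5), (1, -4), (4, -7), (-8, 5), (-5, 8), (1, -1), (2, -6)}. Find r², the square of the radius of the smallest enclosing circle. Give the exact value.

The minimum enclosing circle of a finite set is fixed by two of the points (as a diameter) or three (as a circumcircle).
The farthest pair is (4, -7)–(-5, 8) with squared distance 306. The circle on this segment as diameter has centre (-0.5, 0.5) and r² = 306/4 = 76.5.
Check (2, 5): distance² to centre = 26.5 ≤ 76.5, so it lies inside.
All remaining points lie in this disk, and no smaller disk contains both endpoints, so this is the minimum enclosing circle.

76.5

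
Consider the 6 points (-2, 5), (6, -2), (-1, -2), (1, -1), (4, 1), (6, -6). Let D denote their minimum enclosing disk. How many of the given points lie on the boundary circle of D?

2

The minimum enclosing circle of a finite set is fixed by two of the points (as a diameter) or three (as a circumcircle).
The farthest pair is (-2, 5)–(6, -6) with squared distance 185. The circle on this segment as diameter has centre (2, -0.5) and r² = 185/4 = 46.25.
Check (6, -2): distance² to centre = 18.25 ≤ 46.25, so it lies inside.
All remaining points lie in this disk, and no smaller disk contains both endpoints, so this is the minimum enclosing circle.
The points at distance exactly r from the centre are (-2, 5), (6, -6) — 2 points.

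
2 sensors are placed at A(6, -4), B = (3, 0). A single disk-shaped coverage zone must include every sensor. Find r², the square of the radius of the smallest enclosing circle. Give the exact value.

The smallest circle enclosing two points has them as diameter endpoints.
Centre = midpoint = (4.5, -2); r² = |AB|²/4 = 25/4 = 6.25.

6.25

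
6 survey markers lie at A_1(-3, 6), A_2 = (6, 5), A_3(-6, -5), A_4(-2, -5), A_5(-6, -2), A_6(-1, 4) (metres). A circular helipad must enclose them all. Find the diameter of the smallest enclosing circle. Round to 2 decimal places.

15.62

By Welzl's lemma the MEC is supported by two points (diametrically opposite) or three points (on a circumcircle).
The farthest pair is A_2–A_3 with squared distance 244. The circle on this segment as diameter has centre (0, 0) and r² = 244/4 = 61.
Check A_1: distance² to centre = 45 ≤ 61, so it lies inside.
All remaining points lie in this disk, and no smaller disk contains both endpoints, so this is the minimum enclosing circle.
Diameter = 2r = 2√61 ≈ 15.62.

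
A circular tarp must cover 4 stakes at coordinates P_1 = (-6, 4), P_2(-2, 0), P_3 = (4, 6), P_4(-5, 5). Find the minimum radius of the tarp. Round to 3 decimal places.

5.099

The minimum enclosing circle of a finite set is fixed by two of the points (as a diameter) or three (as a circumcircle).
The farthest pair is P_1–P_3 with squared distance 104. The circle on this segment as diameter has centre (-1, 5) and r² = 104/4 = 26.
Check P_2: distance² to centre = 26 ≤ 26, so it lies inside.
All remaining points lie in this disk, and no smaller disk contains both endpoints, so this is the minimum enclosing circle.
r = √26 ≈ 5.099.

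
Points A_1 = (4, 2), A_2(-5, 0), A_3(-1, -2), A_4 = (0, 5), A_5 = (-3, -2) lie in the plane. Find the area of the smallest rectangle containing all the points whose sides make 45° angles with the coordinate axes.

38.5

In coordinates u = x + y, v = x − y the rectangle is axis-aligned; the map (x,y)→(u,v) scales areas by 2.
u-values: 6, -5, -3, 5, -5; range = 6 − (-5) = 11.
v-values: 2, -5, 1, -5, -1; range = 2 − (-5) = 7.
Area = (11 × 7) / 2 = 38.5.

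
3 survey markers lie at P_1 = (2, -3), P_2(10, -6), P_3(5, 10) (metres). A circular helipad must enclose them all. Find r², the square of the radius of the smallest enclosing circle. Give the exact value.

70.25

Side lengths²: P_1P_2² = 73, P_1P_3² = 178, P_2P_3² = 281.
Since P_2P_3² = 281 ≥ 178 + 73 = 251, the angle opposite P_2P_3 is not acute, so the smallest enclosing circle has P_2P_3 as diameter.
Centre = midpoint of P_2P_3 = (7.5, 2), r² = 281/4 = 70.25.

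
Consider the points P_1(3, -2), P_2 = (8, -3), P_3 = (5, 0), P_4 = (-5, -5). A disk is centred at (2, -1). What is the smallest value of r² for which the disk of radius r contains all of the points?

The required radius is the distance from (2, -1) to the farthest point.
Squared distances: 2, 40, 10, 65.
Maximum is 65, attained at P_4.

65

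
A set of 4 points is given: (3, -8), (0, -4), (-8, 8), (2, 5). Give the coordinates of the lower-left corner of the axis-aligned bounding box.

x-range [-8, 3], y-range [-8, 8].
The lower-left corner is (-8, -8).

(-8, -8)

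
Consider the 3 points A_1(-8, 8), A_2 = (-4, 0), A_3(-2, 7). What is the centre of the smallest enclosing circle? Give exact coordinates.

(-61/11, 93/22)

Side lengths²: A_1A_2² = 80, A_1A_3² = 37, A_2A_3² = 53.
Since A_1A_2² = 80 < 53 + 37 = 90, the triangle is acute, so the smallest enclosing circle is the circumcircle.
Circumcentre = (-61/11, 93/22), r² = 9805/484.
Centre = (-61/11, 93/22).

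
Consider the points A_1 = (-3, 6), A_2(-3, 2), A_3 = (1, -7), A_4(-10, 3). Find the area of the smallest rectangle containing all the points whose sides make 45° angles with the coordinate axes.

105

In coordinates u = x + y, v = x − y the rectangle is axis-aligned; the map (x,y)→(u,v) scales areas by 2.
u-values: 3, -1, -6, -7; range = 3 − (-7) = 10.
v-values: -9, -5, 8, -13; range = 8 − (-13) = 21.
Area = (10 × 21) / 2 = 105.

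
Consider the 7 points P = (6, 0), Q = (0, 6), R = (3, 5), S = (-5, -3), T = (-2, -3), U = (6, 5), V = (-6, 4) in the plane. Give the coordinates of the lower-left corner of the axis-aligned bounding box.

x-range [-6, 6], y-range [-3, 6].
The lower-left corner is (-6, -3).

(-6, -3)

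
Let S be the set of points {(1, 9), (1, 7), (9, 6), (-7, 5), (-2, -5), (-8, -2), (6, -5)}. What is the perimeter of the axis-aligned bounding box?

62

Width = max x − min x = 9 − (-8) = 17.
Height = max y − min y = 9 − (-5) = 14.
Perimeter = 2(17 + 14) = 62.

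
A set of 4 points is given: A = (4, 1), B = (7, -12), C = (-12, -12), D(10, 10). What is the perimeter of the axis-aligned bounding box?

88

Width = max x − min x = 10 − (-12) = 22.
Height = max y − min y = 10 − (-12) = 22.
Perimeter = 2(22 + 22) = 88.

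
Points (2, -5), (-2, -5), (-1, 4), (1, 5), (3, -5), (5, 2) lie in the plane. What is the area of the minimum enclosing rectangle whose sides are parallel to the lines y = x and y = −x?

91

In coordinates u = x + y, v = x − y the rectangle is axis-aligned; the map (x,y)→(u,v) scales areas by 2.
u-values: -3, -7, 3, 6, -2, 7; range = 7 − (-7) = 14.
v-values: 7, 3, -5, -4, 8, 3; range = 8 − (-5) = 13.
Area = (14 × 13) / 2 = 91.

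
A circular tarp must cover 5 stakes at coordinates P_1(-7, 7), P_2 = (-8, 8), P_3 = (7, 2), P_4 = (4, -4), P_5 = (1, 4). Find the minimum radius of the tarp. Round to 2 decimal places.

The minimum enclosing circle is determined by three boundary points: P_2, P_3, P_4.
Their circumcentre is (-1.5, 2.5) with r² = 72.5.
The farthest remaining point P_1 is at distance² 50.5 ≤ 72.5.
r = √(72.5) ≈ 8.51.

8.51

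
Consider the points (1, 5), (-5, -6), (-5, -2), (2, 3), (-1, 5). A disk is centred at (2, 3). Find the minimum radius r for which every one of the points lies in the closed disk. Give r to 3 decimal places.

The required radius is the distance from (2, 3) to the farthest point.
Squared distances: 5, 130, 74, 0, 13.
Maximum is 130, attained at (-5, -6).
r = √130 ≈ 11.402.

11.402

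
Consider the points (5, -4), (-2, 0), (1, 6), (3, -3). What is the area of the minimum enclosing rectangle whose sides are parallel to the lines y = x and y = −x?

63

In coordinates u = x + y, v = x − y the rectangle is axis-aligned; the map (x,y)→(u,v) scales areas by 2.
u-values: 1, -2, 7, 0; range = 7 − (-2) = 9.
v-values: 9, -2, -5, 6; range = 9 − (-5) = 14.
Area = (9 × 14) / 2 = 63.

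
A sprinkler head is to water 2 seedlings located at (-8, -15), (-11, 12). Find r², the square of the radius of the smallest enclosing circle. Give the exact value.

184.5

The smallest circle enclosing two points has them as diameter endpoints.
Centre = midpoint = (-9.5, -1.5); r² = |(-8, -15)−(-11, 12)|²/4 = 738/4 = 184.5.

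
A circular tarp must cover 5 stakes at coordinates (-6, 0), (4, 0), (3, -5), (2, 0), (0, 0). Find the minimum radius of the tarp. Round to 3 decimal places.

A smallest enclosing disk is always determined by at most three of the input points on its boundary.
The minimum enclosing circle is determined by three boundary points: (-6, 0), (4, 0), (3, -5).
Their circumcentre is (-1, -1.6) with r² = 27.56.
The farthest remaining point (2, 0) is at distance² 11.56 ≤ 27.56.
r = √(27.56) ≈ 5.250.

5.250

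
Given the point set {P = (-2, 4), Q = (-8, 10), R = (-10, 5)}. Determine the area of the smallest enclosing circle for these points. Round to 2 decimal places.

Side lengths²: PQ² = 72, PR² = 65, QR² = 29.
Since PQ² = 72 < 65 + 29 = 94, the triangle is acute, so the smallest enclosing circle is the circumcircle.
Circumcentre = (-81/14, 87/14), r² = 1885/98.
Area = π·r² = π·1885/98 ≈ 60.43.

60.43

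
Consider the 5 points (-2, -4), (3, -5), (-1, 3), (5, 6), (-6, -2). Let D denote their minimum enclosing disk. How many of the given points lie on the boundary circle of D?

The minimum enclosing circle is determined by three boundary points: (3, -5), (5, 6), (-6, -2).
Their circumcentre is (1/14, 17/14) with r² = 4625/98.
The farthest remaining point (-2, -4) is at distance² 3085/98 ≤ 4625/98.
The points at distance exactly r from the centre are (3, -5), (5, 6), (-6, -2) — 3 points.

3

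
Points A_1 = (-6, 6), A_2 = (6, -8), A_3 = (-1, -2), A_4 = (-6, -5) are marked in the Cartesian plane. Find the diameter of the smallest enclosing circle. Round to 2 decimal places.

The farthest pair is A_1–A_2 with squared distance 340. The circle on this segment as diameter has centre (0, -1) and r² = 340/4 = 85.
Check A_3: distance² to centre = 2 ≤ 85, so it lies inside.
All remaining points lie in this disk, and no smaller disk contains both endpoints, so this is the minimum enclosing circle.
Diameter = 2r = 2√85 ≈ 18.44.

18.44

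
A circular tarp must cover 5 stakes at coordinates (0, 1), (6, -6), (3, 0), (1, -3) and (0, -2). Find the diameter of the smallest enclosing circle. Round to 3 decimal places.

9.220

A smallest enclosing disk is always determined by at most three of the input points on its boundary.
The farthest pair is (0, 1)–(6, -6) with squared distance 85. The circle on this segment as diameter has centre (3, -2.5) and r² = 85/4 = 21.25.
Check (3, 0): distance² to centre = 6.25 ≤ 21.25, so it lies inside.
All remaining points lie in this disk, and no smaller disk contains both endpoints, so this is the minimum enclosing circle.
Diameter = 2r = 2√(21.25) ≈ 9.220.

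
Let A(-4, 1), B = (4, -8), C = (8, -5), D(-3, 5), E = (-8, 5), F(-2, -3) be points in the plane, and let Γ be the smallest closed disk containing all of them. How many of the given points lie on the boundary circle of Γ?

The farthest pair is C–E with squared distance 356. The circle on this segment as diameter has centre (0, 0) and r² = 356/4 = 89.
Check A: distance² to centre = 17 ≤ 89, so it lies inside.
All remaining points lie in this disk, and no smaller disk contains both endpoints, so this is the minimum enclosing circle.
The points at distance exactly r from the centre are C, E — 2 points.

2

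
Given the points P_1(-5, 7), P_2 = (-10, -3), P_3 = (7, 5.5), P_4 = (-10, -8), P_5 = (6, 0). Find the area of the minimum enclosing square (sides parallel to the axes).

289

The bounding box has width 17 and height 15.
An axis-aligned square enclosing the set must have side ≥ max(width, height).
So the minimum side is max(17, 15) = 17.
Area = 17² = 289.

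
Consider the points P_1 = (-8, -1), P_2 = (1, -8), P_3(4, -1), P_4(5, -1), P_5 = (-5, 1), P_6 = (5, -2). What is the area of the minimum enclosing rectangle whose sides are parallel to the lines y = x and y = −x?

104

In coordinates u = x + y, v = x − y the rectangle is axis-aligned; the map (x,y)→(u,v) scales areas by 2.
u-values: -9, -7, 3, 4, -4, 3; range = 4 − (-9) = 13.
v-values: -7, 9, 5, 6, -6, 7; range = 9 − (-7) = 16.
Area = (13 × 16) / 2 = 104.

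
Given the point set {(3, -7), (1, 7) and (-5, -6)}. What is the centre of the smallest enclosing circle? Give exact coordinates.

(-5/22, -7/22)

Call the three points A, B, C in the order given.
Side lengths²: AB² = 200, AC² = 65, BC² = 205.
Since BC² = 205 < 200 + 65 = 265, the triangle is acute, so the smallest enclosing circle is the circumcircle.
Circumcentre = (-5/22, -7/22), r² = 13325/242.
Centre = (-5/22, -7/22).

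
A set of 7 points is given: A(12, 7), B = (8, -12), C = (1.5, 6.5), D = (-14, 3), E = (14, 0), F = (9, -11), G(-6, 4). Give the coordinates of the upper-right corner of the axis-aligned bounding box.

x-range [-14, 14], y-range [-12, 7].
The upper-right corner is (14, 7).

(14, 7)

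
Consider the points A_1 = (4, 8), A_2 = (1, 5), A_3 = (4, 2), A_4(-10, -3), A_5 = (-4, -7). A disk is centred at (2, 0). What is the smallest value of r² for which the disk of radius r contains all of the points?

153

The required radius is the distance from (2, 0) to the farthest point.
Squared distances: 68, 26, 8, 153, 85.
Maximum is 153, attained at A_4.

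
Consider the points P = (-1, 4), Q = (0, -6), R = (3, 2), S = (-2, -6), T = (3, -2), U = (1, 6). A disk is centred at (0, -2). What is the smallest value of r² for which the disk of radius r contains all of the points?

The required radius is the distance from (0, -2) to the farthest point.
Squared distances: 37, 16, 25, 20, 9, 65.
Maximum is 65, attained at U.

65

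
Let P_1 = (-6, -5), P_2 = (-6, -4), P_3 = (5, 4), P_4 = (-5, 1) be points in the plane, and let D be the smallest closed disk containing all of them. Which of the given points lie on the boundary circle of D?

P_1, P_3

The minimum enclosing circle of a finite set is fixed by two of the points (as a diameter) or three (as a circumcircle).
The farthest pair is P_1–P_3 with squared distance 202. The circle on this segment as diameter has centre (-0.5, -0.5) and r² = 202/4 = 50.5.
Check P_2: distance² to centre = 42.5 ≤ 50.5, so it lies inside.
All remaining points lie in this disk, and no smaller disk contains both endpoints, so this is the minimum enclosing circle.
The points at distance exactly r from the centre are P_1, P_3 — 2 points.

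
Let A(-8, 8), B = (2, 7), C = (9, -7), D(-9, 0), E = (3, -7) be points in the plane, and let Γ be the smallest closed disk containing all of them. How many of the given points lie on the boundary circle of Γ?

2

A smallest enclosing disk is always determined by at most three of the input points on its boundary.
The farthest pair is A–C with squared distance 514. The circle on this segment as diameter has centre (0.5, 0.5) and r² = 514/4 = 128.5.
Check B: distance² to centre = 44.5 ≤ 128.5, so it lies inside.
All remaining points lie in this disk, and no smaller disk contains both endpoints, so this is the minimum enclosing circle.
The points at distance exactly r from the centre are A, C — 2 points.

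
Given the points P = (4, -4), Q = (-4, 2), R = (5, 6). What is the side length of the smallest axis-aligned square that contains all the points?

10

The bounding box has width 9 and height 10.
An axis-aligned square enclosing the set must have side ≥ max(width, height).
So the minimum side is max(9, 10) = 10.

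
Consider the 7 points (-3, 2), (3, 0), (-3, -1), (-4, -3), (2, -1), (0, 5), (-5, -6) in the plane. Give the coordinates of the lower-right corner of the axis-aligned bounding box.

x-range [-5, 3], y-range [-6, 5].
The lower-right corner is (3, -6).

(3, -6)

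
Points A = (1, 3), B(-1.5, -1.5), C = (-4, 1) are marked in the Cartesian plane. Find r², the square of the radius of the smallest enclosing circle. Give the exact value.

Side lengths²: AB² = 26.5, AC² = 29, BC² = 12.5.
Since AC² = 29 < 26.5 + 12.5 = 39, the triangle is acute, so the smallest enclosing circle is the circumcircle.
Circumcentre = (-17/14, 9/7), r² = 1537/196.

1537/196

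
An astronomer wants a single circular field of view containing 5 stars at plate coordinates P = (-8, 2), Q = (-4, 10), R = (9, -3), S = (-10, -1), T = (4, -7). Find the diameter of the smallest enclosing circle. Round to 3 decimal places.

19.914

A smallest enclosing disk is always determined by at most three of the input points on its boundary.
The minimum enclosing circle is determined by three boundary points: Q, R, S.
Their circumcentre is (-7/34, 27/34) with r² = 57305/578.
The farthest remaining point T is at distance² 45337/578 ≤ 57305/578.
Diameter = 2r = 2√(57305/578) ≈ 19.914.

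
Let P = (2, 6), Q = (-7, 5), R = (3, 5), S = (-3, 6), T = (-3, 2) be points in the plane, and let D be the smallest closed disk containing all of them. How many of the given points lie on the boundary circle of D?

2

A smallest enclosing disk is always determined by at most three of the input points on its boundary.
The farthest pair is Q–R with squared distance 100. The circle on this segment as diameter has centre (-2, 5) and r² = 100/4 = 25.
Check P: distance² to centre = 17 ≤ 25, so it lies inside.
All remaining points lie in this disk, and no smaller disk contains both endpoints, so this is the minimum enclosing circle.
The points at distance exactly r from the centre are Q, R — 2 points.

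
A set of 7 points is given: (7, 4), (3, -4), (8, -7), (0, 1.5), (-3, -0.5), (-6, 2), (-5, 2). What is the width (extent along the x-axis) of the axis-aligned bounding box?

max x = 8, min x = -6, so width = 14.

14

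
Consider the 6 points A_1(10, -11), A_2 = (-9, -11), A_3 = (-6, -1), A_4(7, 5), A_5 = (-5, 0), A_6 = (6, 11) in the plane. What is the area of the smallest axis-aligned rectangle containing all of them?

x ranges over [-9, 10], width 19.
y ranges over [-11, 11], height 22.
Area = 19 × 22 = 418.

418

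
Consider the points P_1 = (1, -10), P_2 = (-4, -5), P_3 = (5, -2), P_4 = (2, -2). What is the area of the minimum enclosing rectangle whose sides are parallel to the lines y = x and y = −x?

In coordinates u = x + y, v = x − y the rectangle is axis-aligned; the map (x,y)→(u,v) scales areas by 2.
u-values: -9, -9, 3, 0; range = 3 − (-9) = 12.
v-values: 11, 1, 7, 4; range = 11 − 1 = 10.
Area = (12 × 10) / 2 = 60.

60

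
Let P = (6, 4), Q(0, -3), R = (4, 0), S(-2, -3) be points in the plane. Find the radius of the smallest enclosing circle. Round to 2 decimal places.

The farthest pair is P–S with squared distance 113. The circle on this segment as diameter has centre (2, 0.5) and r² = 113/4 = 28.25.
Check Q: distance² to centre = 16.25 ≤ 28.25, so it lies inside.
All remaining points lie in this disk, and no smaller disk contains both endpoints, so this is the minimum enclosing circle.
r = √(28.25) ≈ 5.32.

5.32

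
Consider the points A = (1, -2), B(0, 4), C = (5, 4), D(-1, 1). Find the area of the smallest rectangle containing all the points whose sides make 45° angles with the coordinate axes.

In coordinates u = x + y, v = x − y the rectangle is axis-aligned; the map (x,y)→(u,v) scales areas by 2.
u-values: -1, 4, 9, 0; range = 9 − (-1) = 10.
v-values: 3, -4, 1, -2; range = 3 − (-4) = 7.
Area = (10 × 7) / 2 = 35.

35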